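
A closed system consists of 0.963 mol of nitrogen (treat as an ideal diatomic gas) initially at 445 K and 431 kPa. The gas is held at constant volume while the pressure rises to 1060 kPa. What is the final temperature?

V₁ = nRT₁/P₁ = 0.963×8.314×445/431 = 8.27 L.
Isochoric: V stays 8.27 L; P/T = const ⇒ T₂ = 1090 K, P₂ = 1060 kPa.

1090 K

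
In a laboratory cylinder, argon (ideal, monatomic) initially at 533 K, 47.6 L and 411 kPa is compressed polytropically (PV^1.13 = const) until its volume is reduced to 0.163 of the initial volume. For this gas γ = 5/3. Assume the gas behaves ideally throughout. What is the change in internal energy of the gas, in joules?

7800 J

n = P₁V₁/(RT₁) = 411×47.6/(8.314×533) = 4.41 mol.
Polytropic n=1.13: T₂ = T₁(V₁/V₂)^(n−1) = 533×(6.13)^0.13 = 675 K; P₂ = P₁(V₁/V₂)^n = 3190 kPa.
For an ideal gas ΔU = nCvΔT with Cv = (3/2)R = 12.5 J/(mol·K).
ΔU = 4.41×12.5×(675−533) = 7800 J.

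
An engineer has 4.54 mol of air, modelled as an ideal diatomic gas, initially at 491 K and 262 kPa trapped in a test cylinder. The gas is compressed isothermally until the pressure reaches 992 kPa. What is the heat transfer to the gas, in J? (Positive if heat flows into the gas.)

-24700 J

V₁ = nRT₁/P₁ = 4.54×8.314×491/262 = 70.7 L.
Isothermal: T stays 491 K; PV = const ⇒ V₂ = 18.7 L, P₂ = 992 kPa.
ΔU = 0 (ideal gas, T constant).
W = nRT ln(V₂/V₁) = 4.54×8.314×491×ln(0.264) = -24700 J.
Q = ΔU + W = -24700 J.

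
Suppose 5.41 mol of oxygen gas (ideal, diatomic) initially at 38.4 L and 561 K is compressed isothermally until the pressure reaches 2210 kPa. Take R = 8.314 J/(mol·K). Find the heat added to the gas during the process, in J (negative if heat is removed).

P₁ = nRT₁/V₁ = 5.41×8.314×561/38.4 = 657 kPa.
Isothermal: T stays 561 K; PV = const ⇒ V₂ = 11.4 L, P₂ = 2210 kPa.
ΔU = 0 (ideal gas, T constant).
W = nRT ln(V₂/V₁) = 5.41×8.314×561×ln(0.297) = -30600 J.
Q = ΔU + W = -30600 J.

-30600 J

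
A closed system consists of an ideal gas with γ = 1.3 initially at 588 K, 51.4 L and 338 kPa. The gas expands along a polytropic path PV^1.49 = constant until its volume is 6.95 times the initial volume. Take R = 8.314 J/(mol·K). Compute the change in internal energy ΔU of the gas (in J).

-35500 J

n = P₁V₁/(RT₁) = 338×51.4/(8.314×588) = 3.55 mol.
Polytropic n=1.49: T₂ = T₁(V₁/V₂)^(n−1) = 588×(0.144)^0.49 = 227 K; P₂ = P₁(V₁/V₂)^n = 18.8 kPa.
For an ideal gas ΔU = nCvΔT with Cv = R/(γ−1) = 27.7 J/(mol·K).
ΔU = 3.55×27.7×(227−588) = -35500 J.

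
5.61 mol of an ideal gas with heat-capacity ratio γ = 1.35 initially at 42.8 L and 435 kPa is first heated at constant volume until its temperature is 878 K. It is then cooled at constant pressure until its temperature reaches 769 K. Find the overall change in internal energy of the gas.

T₁ = P₁V₁/(nR) = 435×42.8/(5.61×8.314) = 399 K.
Step 1 — Isochoric: V stays 42.8 L; P/T = const ⇒ T₂ = 878 K, P₂ = 957 kPa.
W = 0 (no volume change).
ΔU = nCvΔT = 5.61×23.8×(878−399) = 63800 J.
Q = ΔU = 63800 J.
State after step 1: P = 957 kPa, V = 42.8 L, T = 878 K.
Step 2 — Isobaric: P stays 957 kPa; V/T = const ⇒ T₂ = 769 K, V₂ = 37.5 L.
W = PΔV = 957×(37.5−42.8) kPa·L = -5080 J.
ΔU = nCvΔT = 5.61×23.8×(769−878) = -14500 J.
Q = ΔU + W = nCpΔT = -19600 J.
Net over both steps: W = -5080 J, Q = 44200 J, ΔU = 49300 J.

49300 J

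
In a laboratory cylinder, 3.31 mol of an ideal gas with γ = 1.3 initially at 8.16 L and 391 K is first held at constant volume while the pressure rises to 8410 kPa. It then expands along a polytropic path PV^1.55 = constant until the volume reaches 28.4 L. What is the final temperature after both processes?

P₁ = nRT₁/V₁ = 3.31×8.314×391/8.16 = 1320 kPa.
Step 1 — Isochoric: V stays 8.16 L; P/T = const ⇒ T₂ = 2490 K, P₂ = 8410 kPa.
W = 0 (no volume change).
ΔU = nCvΔT = 3.31×27.7×(2490−391) = 193000 J.
Q = ΔU = 193000 J.
State after step 1: P = 8410 kPa, V = 8.16 L, T = 2490 K.
Step 2 — Polytropic n=1.55: T₂ = T₁(V₁/V₂)^(n−1) = 2490×(0.287)^0.55 = 1260 K; P₂ = P₁(V₁/V₂)^n = 1220 kPa.
W = (P₁V₁−P₂V₂)/(n−1) = (8410×8.16−1220×28.4)/0.55 = 61900 J.
ΔU = nCvΔT = 3.31×27.7×(1260−2490) = -114000 J.
Q = ΔU + W = -51600 J.
Net over both steps: W = 61900 J, Q = 141000 J, ΔU = 79300 J.

1260 K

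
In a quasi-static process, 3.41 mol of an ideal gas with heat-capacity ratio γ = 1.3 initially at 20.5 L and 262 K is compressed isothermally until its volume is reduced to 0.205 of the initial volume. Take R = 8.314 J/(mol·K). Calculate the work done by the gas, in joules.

P₁ = nRT₁/V₁ = 3.41×8.314×262/20.5 = 362 kPa.
Isothermal: T stays 262 K; PV = const ⇒ V₂ = 4.20 L, P₂ = 1770 kPa.
W = nRT ln(V₂/V₁) = 3.41×8.314×262×ln(0.205) = -11800 J.

-11800 J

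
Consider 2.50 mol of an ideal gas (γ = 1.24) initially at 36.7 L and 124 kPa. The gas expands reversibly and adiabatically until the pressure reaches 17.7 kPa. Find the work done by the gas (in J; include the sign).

5950 J

T₁ = P₁V₁/(nR) = 124×36.7/(2.50×8.314) = 219 K.
Adiabatic: T₂/T₁ = (P₂/P₁)^((γ−1)/γ) ⇒ T₂ = 219×(0.143)^0.194 = 150 K; V₂ = 176 L.
ΔU = nCvΔT = 2.50×34.6×(150−219) = -5950 J.
Q = 0 for an adiabatic process, so W = −ΔU = 5950 J.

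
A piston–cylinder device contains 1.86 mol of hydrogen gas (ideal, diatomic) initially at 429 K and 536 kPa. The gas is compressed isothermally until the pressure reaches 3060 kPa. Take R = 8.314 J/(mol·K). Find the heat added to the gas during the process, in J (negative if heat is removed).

-11600 J

V₁ = nRT₁/P₁ = 1.86×8.314×429/536 = 12.4 L.
Isothermal: T stays 429 K; PV = const ⇒ V₂ = 2.17 L, P₂ = 3060 kPa.
ΔU = 0 (ideal gas, T constant).
W = nRT ln(V₂/V₁) = 1.86×8.314×429×ln(0.175) = -11600 J.
Q = ΔU + W = -11600 J.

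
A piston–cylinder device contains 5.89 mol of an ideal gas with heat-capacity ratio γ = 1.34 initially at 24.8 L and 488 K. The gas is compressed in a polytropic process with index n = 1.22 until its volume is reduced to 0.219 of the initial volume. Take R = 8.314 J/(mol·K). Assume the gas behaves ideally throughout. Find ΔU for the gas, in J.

P₁ = nRT₁/V₁ = 5.89×8.314×488/24.8 = 964 kPa.
Polytropic n=1.22: T₂ = T₁(V₁/V₂)^(n−1) = 488×(4.57)^0.22 = 682 K; P₂ = P₁(V₁/V₂)^n = 6150 kPa.
For an ideal gas ΔU = nCvΔT with Cv = R/(γ−1) = 24.5 J/(mol·K).
ΔU = 5.89×24.5×(682−488) = 27900 J.

27900 J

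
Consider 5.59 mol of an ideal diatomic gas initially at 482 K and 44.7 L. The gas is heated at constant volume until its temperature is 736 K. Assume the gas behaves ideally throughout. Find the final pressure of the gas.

P₁ = nRT₁/V₁ = 5.59×8.314×482/44.7 = 501 kPa.
Isochoric: V stays 44.7 L; P/T = const ⇒ T₂ = 736 K, P₂ = 765 kPa.

765 kPa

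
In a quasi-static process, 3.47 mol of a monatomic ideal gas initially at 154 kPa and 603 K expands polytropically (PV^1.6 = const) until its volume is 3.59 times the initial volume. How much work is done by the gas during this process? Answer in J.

V₁ = nRT₁/P₁ = 3.47×8.314×603/154 = 113 L.
Polytropic n=1.6: T₂ = T₁(V₁/V₂)^(n−1) = 603×(0.279)^0.60 = 280 K; P₂ = P₁(V₁/V₂)^n = 19.9 kPa.
W = (P₁V₁−P₂V₂)/(n−1) = (154×113−19.9×406)/0.60 = 15500 J.

15500 J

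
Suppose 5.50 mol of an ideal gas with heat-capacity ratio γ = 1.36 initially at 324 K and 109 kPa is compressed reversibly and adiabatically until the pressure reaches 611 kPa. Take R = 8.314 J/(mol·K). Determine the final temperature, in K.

511 K

V₁ = nRT₁/P₁ = 5.50×8.314×324/109 = 136 L.
Adiabatic: T₂/T₁ = (P₂/P₁)^((γ−1)/γ) ⇒ T₂ = 324×(5.61)^0.265 = 511 K; V₂ = 38.3 L.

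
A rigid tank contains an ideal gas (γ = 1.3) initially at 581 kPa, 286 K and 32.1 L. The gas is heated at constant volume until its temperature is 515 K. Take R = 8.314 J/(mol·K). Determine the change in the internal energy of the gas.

n = P₁V₁/(RT₁) = 581×32.1/(8.314×286) = 7.84 mol.
Isochoric: V stays 32.1 L; P/T = const ⇒ T₂ = 515 K, P₂ = 1050 kPa.
For an ideal gas ΔU = nCvΔT with Cv = R/(γ−1) = 27.7 J/(mol·K).
ΔU = 7.84×27.7×(515−286) = 49800 J.

49800 J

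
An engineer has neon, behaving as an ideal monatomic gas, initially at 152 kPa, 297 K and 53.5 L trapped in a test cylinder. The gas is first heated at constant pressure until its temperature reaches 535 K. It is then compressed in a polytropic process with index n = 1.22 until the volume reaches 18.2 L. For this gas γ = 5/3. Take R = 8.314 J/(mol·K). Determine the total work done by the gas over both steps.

-23000 J

n = P₁V₁/(RT₁) = 152×53.5/(8.314×297) = 3.29 mol.
Step 1 — Isobaric: P stays 152 kPa; V/T = const ⇒ T₂ = 535 K, V₂ = 96.4 L.
W = PΔV = 152×(96.4−53.5) kPa·L = 6520 J.
ΔU = nCvΔT = 3.29×12.5×(535−297) = 9770 J.
Q = ΔU + W = nCpΔT = 16300 J.
State after step 1: P = 152 kPa, V = 96.4 L, T = 535 K.
Step 2 — Polytropic n=1.22: T₂ = T₁(V₁/V₂)^(n−1) = 535×(5.30)^0.22 = 772 K; P₂ = P₁(V₁/V₂)^n = 1160 kPa.
W = (P₁V₁−P₂V₂)/(n−1) = (152×96.4−1160×18.2)/0.22 = -29500 J.
ΔU = nCvΔT = 3.29×12.5×(772−535) = 9730 J.
Q = ΔU + W = -19800 J.
Net over both steps: W = -23000 J, Q = -3470 J, ΔU = 19500 J.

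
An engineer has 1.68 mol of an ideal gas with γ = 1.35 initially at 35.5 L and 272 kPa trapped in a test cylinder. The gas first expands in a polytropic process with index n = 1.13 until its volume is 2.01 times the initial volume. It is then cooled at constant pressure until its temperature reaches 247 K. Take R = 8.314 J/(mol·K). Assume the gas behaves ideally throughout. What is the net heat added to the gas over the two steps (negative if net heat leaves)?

-16700 J

T₁ = P₁V₁/(nR) = 272×35.5/(1.68×8.314) = 691 K.
Step 1 — Polytropic n=1.13: T₂ = T₁(V₁/V₂)^(n−1) = 691×(0.498)^0.13 = 631 K; P₂ = P₁(V₁/V₂)^n = 124 kPa.
W = (P₁V₁−P₂V₂)/(n−1) = (272×35.5−124×71.4)/0.13 = 6440 J.
ΔU = nCvΔT = 1.68×23.8×(631−691) = -2390 J.
Q = ΔU + W = 4050 J.
State after step 1: P = 124 kPa, V = 71.4 L, T = 631 K.
Step 2 — Isobaric: P stays 124 kPa; V/T = const ⇒ T₂ = 247 K, V₂ = 27.9 L.
W = PΔV = 124×(27.9−71.4) kPa·L = -5370 J.
ΔU = nCvΔT = 1.68×23.8×(247−631) = -15300 J.
Q = ΔU + W = nCpΔT = -20700 J.
Net over both steps: W = 1080 J, Q = -16700 J, ΔU = -17700 J.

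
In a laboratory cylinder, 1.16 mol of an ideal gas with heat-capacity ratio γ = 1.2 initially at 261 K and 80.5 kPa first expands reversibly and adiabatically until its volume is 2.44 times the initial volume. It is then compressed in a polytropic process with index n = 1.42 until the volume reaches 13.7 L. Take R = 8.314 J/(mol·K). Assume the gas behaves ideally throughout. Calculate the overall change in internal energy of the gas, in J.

V₁ = nRT₁/P₁ = 1.16×8.314×261/80.5 = 31.3 L.
Step 1 — Adiabatic: TV^(γ−1) = const ⇒ T₂ = 261×(0.410)^0.200 = 218 K; PV^γ = const ⇒ P₂ = 27.6 kPa.
ΔU = nCvΔT = 1.16×41.6×(218−261) = -2060 J.
Q = 0 for an adiabatic process, so W = −ΔU = 2060 J.
State after step 1: P = 27.6 kPa, V = 76.3 L, T = 218 K.
Step 2 — Polytropic n=1.42: T₂ = T₁(V₁/V₂)^(n−1) = 218×(5.57)^0.42 = 449 K; P₂ = P₁(V₁/V₂)^n = 316 kPa.
W = (P₁V₁−P₂V₂)/(n−1) = (27.6×76.3−316×13.7)/0.42 = -5300 J.
ΔU = nCvΔT = 1.16×41.6×(449−218) = 11100 J.
Q = ΔU + W = 5830 J.
Net over both steps: W = -3240 J, Q = 5830 J, ΔU = 9070 J.

9070 J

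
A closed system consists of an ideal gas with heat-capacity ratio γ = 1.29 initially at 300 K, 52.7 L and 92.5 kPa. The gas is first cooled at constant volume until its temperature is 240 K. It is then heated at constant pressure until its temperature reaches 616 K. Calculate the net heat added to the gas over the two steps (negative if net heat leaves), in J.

n = P₁V₁/(RT₁) = 92.5×52.7/(8.314×300) = 1.95 mol.
Step 1 — Isochoric: V stays 52.7 L; P/T = const ⇒ T₂ = 240 K, P₂ = 74.0 kPa.
W = 0 (no volume change).
ΔU = nCvΔT = 1.95×28.7×(240−300) = -3360 J.
Q = ΔU = -3360 J.
State after step 1: P = 74.0 kPa, V = 52.7 L, T = 240 K.
Step 2 — Isobaric: P stays 74.0 kPa; V/T = const ⇒ T₂ = 616 K, V₂ = 135 L.
W = PΔV = 74.0×(135−52.7) kPa·L = 6110 J.
ΔU = nCvΔT = 1.95×28.7×(616−240) = 21100 J.
Q = ΔU + W = nCpΔT = 27200 J.
Net over both steps: W = 6110 J, Q = 23800 J, ΔU = 17700 J.

23800 J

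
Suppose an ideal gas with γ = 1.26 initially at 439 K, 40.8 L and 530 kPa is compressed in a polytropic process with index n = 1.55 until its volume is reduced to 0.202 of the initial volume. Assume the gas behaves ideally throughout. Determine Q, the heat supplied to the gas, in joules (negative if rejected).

61800 J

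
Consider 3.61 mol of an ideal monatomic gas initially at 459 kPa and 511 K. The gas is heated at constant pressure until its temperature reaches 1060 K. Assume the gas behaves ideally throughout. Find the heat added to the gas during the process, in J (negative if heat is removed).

V₁ = nRT₁/P₁ = 3.61×8.314×511/459 = 33.4 L.
Isobaric: P stays 459 kPa; V/T = const ⇒ T₂ = 1060 K, V₂ = 69.3 L.
W = PΔV = 459×(69.3−33.4) kPa·L = 16500 J.
ΔU = nCvΔT = 3.61×12.5×(1060−511) = 24700 J.
Q = ΔU + W = nCpΔT = 41200 J.

41200 J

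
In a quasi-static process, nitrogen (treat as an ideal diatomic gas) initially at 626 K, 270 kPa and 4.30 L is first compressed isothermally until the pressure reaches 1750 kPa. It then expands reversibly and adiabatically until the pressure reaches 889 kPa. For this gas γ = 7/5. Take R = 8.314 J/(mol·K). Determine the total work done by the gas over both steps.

-1660 J

n = P₁V₁/(RT₁) = 270×4.30/(8.314×626) = 0.223 mol.
Step 1 — Isothermal: T stays 626 K; PV = const ⇒ V₂ = 0.663 L, P₂ = 1750 kPa.
ΔU = 0 (ideal gas, T constant).
W = nRT ln(V₂/V₁) = 0.223×8.314×626×ln(0.154) = -2170 J.
Q = ΔU + W = -2170 J.
State after step 1: P = 1750 kPa, V = 0.663 L, T = 626 K.
Step 2 — Adiabatic: T₂/T₁ = (P₂/P₁)^((γ−1)/γ) ⇒ T₂ = 626×(0.508)^0.286 = 516 K; V₂ = 1.08 L.
ΔU = nCvΔT = 0.223×20.8×(516−626) = -511 J.
Q = 0 for an adiabatic process, so W = −ΔU = 511 J.
Net over both steps: W = -1660 J, Q = -2170 J, ΔU = -511 J.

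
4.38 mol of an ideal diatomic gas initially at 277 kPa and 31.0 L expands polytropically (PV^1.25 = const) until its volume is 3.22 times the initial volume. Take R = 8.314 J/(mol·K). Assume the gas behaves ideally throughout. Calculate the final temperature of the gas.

T₁ = P₁V₁/(nR) = 277×31.0/(4.38×8.314) = 236 K.
Polytropic n=1.25: T₂ = T₁(V₁/V₂)^(n−1) = 236×(0.311)^0.25 = 176 K; P₂ = P₁(V₁/V₂)^n = 64.2 kPa.

176 K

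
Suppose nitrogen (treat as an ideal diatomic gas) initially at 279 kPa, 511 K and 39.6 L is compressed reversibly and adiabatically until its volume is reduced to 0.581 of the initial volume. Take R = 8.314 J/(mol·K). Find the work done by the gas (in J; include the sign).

-6700 J

n = P₁V₁/(RT₁) = 279×39.6/(8.314×511) = 2.60 mol.
Adiabatic: TV^(γ−1) = const ⇒ T₂ = 511×(1.72)^0.400 = 635 K; PV^γ = const ⇒ P₂ = 597 kPa.
ΔU = nCvΔT = 2.60×20.8×(635−511) = 6700 J.
Q = 0 for an adiabatic process, so W = −ΔU = -6700 J.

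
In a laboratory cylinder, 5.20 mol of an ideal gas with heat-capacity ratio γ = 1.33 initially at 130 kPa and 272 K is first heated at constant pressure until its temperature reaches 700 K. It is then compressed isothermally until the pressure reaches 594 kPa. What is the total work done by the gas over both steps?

-27500 J

V₁ = nRT₁/P₁ = 5.20×8.314×272/130 = 90.5 L.
Step 1 — Isobaric: P stays 130 kPa; V/T = const ⇒ T₂ = 700 K, V₂ = 233 L.
W = PΔV = 130×(233−90.5) kPa·L = 18500 J.
ΔU = nCvΔT = 5.20×25.2×(700−272) = 56100 J.
Q = ΔU + W = nCpΔT = 74600 J.
State after step 1: P = 130 kPa, V = 233 L, T = 700 K.
Step 2 — Isothermal: T stays 700 K; PV = const ⇒ V₂ = 50.9 L, P₂ = 594 kPa.
ΔU = 0 (ideal gas, T constant).
W = nRT ln(V₂/V₁) = 5.20×8.314×700×ln(0.219) = -46000 J.
Q = ΔU + W = -46000 J.
Net over both steps: W = -27500 J, Q = 28600 J, ΔU = 56100 J.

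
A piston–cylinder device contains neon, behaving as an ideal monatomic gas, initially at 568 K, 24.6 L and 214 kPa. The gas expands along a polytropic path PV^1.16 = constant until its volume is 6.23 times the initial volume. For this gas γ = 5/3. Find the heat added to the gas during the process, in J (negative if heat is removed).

n = P₁V₁/(RT₁) = 214×24.6/(8.314×568) = 1.11 mol.
Polytropic n=1.16: T₂ = T₁(V₁/V₂)^(n−1) = 568×(0.161)^0.16 = 424 K; P₂ = P₁(V₁/V₂)^n = 25.6 kPa.
W = (P₁V₁−P₂V₂)/(n−1) = (214×24.6−25.6×153)/0.16 = 8350 J.
ΔU = nCvΔT = 1.11×12.5×(424−568) = -2000 J.
Q = ΔU + W = 6350 J.

6350 J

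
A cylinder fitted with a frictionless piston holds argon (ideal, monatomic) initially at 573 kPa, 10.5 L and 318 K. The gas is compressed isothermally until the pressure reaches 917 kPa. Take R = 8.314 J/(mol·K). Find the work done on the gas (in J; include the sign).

2830 J

n = P₁V₁/(RT₁) = 573×10.5/(8.314×318) = 2.28 mol.
Isothermal: T stays 318 K; PV = const ⇒ V₂ = 6.56 L, P₂ = 917 kPa.
W = nRT ln(V₂/V₁) = 2.28×8.314×318×ln(0.625) = -2830 J.
Work done on the gas = −W_by = 2830 J.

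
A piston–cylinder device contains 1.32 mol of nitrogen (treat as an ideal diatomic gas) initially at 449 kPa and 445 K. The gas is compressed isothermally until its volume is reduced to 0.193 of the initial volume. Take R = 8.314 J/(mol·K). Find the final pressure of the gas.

2330 kPa

V₁ = nRT₁/P₁ = 1.32×8.314×445/449 = 10.9 L.
Isothermal: T stays 445 K; PV = const ⇒ V₂ = 2.10 L, P₂ = 2330 kPa.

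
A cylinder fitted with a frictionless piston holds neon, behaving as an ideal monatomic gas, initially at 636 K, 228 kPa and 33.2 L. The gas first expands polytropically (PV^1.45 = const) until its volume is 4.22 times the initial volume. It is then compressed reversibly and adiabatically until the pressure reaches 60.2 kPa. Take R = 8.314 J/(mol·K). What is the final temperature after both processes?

450 K

n = P₁V₁/(RT₁) = 228×33.2/(8.314×636) = 1.43 mol.
Step 1 — Polytropic n=1.45: T₂ = T₁(V₁/V₂)^(n−1) = 636×(0.237)^0.45 = 333 K; P₂ = P₁(V₁/V₂)^n = 28.3 kPa.
W = (P₁V₁−P₂V₂)/(n−1) = (228×33.2−28.3×140)/0.45 = 8020 J.
ΔU = nCvΔT = 1.43×12.5×(333−636) = -5410 J.
Q = ΔU + W = 2610 J.
State after step 1: P = 28.3 kPa, V = 140 L, T = 333 K.
Step 2 — Adiabatic: T₂/T₁ = (P₂/P₁)^((γ−1)/γ) ⇒ T₂ = 333×(2.13)^0.400 = 450 K; V₂ = 89.0 L.
ΔU = nCvΔT = 1.43×12.5×(450−333) = 2100 J.
Q = 0 for an adiabatic process, so W = −ΔU = -2100 J.
Net over both steps: W = 5920 J, Q = 2610 J, ΔU = -3320 J.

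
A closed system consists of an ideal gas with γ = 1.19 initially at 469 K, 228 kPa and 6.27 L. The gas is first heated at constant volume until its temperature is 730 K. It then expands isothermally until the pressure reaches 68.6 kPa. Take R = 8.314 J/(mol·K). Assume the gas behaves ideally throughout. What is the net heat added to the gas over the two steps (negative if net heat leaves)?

7840 J

n = P₁V₁/(RT₁) = 228×6.27/(8.314×469) = 0.367 mol.
Step 1 — Isochoric: V stays 6.27 L; P/T = const ⇒ T₂ = 730 K, P₂ = 355 kPa.
W = 0 (no volume change).
ΔU = nCvΔT = 0.367×43.8×(730−469) = 4190 J.
Q = ΔU = 4190 J.
State after step 1: P = 355 kPa, V = 6.27 L, T = 730 K.
Step 2 — Isothermal: T stays 730 K; PV = const ⇒ V₂ = 32.4 L, P₂ = 68.6 kPa.
ΔU = 0 (ideal gas, T constant).
W = nRT ln(V₂/V₁) = 0.367×8.314×730×ln(5.17) = 3660 J.
Q = ΔU + W = 3660 J.
Net over both steps: W = 3660 J, Q = 7840 J, ΔU = 4190 J.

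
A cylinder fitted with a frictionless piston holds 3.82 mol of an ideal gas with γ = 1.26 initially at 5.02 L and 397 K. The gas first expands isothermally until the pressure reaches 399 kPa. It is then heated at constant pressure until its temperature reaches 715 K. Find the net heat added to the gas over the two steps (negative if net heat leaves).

72100 J

P₁ = nRT₁/V₁ = 3.82×8.314×397/5.02 = 2510 kPa.
Step 1 — Isothermal: T stays 397 K; PV = const ⇒ V₂ = 31.6 L, P₂ = 399 kPa.
ΔU = 0 (ideal gas, T constant).
W = nRT ln(V₂/V₁) = 3.82×8.314×397×ln(6.29) = 23200 J.
Q = ΔU + W = 23200 J.
State after step 1: P = 399 kPa, V = 31.6 L, T = 397 K.
Step 2 — Isobaric: P stays 399 kPa; V/T = const ⇒ T₂ = 715 K, V₂ = 56.9 L.
W = PΔV = 399×(56.9−31.6) kPa·L = 10100 J.
ΔU = nCvΔT = 3.82×32.0×(715−397) = 38800 J.
Q = ΔU + W = nCpΔT = 48900 J.
Net over both steps: W = 33300 J, Q = 72100 J, ΔU = 38800 J.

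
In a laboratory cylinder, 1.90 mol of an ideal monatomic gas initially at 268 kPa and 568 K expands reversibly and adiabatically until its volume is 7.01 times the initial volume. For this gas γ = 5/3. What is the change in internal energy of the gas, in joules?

V₁ = nRT₁/P₁ = 1.90×8.314×568/268 = 33.5 L.
Adiabatic: TV^(γ−1) = const ⇒ T₂ = 568×(0.143)^0.667 = 155 K; PV^γ = const ⇒ P₂ = 10.4 kPa.
For an ideal gas ΔU = nCvΔT with Cv = (3/2)R = 12.5 J/(mol·K).
ΔU = 1.90×12.5×(155−568) = -9780 J.

-9780 J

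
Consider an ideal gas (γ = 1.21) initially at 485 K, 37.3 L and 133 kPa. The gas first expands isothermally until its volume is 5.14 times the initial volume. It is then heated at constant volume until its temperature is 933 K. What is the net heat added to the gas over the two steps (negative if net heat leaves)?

29900 J

n = P₁V₁/(RT₁) = 133×37.3/(8.314×485) = 1.23 mol.
Step 1 — Isothermal: T stays 485 K; PV = const ⇒ V₂ = 192 L, P₂ = 25.9 kPa.
ΔU = 0 (ideal gas, T constant).
W = nRT ln(V₂/V₁) = 1.23×8.314×485×ln(5.14) = 8120 J.
Q = ΔU + W = 8120 J.
State after step 1: P = 25.9 kPa, V = 192 L, T = 485 K.
Step 2 — Isochoric: V stays 192 L; P/T = const ⇒ T₂ = 933 K, P₂ = 49.8 kPa.
W = 0 (no volume change).
ΔU = nCvΔT = 1.23×39.6×(933−485) = 21800 J.
Q = ΔU = 21800 J.
Net over both steps: W = 8120 J, Q = 29900 J, ΔU = 21800 J.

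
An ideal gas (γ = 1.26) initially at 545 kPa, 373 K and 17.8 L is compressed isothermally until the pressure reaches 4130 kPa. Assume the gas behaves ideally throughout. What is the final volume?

Isothermal: T stays 373 K; PV = const ⇒ V₂ = 2.35 L, P₂ = 4130 kPa.

2.35 L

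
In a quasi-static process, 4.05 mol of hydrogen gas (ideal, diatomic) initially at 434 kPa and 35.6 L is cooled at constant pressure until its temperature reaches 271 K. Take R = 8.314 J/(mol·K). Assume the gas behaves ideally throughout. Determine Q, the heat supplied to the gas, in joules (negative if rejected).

T₁ = P₁V₁/(nR) = 434×35.6/(4.05×8.314) = 459 K.
Isobaric: P stays 434 kPa; V/T = const ⇒ T₂ = 271 K, V₂ = 21.0 L.
W = PΔV = 434×(21.0−35.6) kPa·L = -6330 J.
ΔU = nCvΔT = 4.05×20.8×(271−459) = -15800 J.
Q = ΔU + W = nCpΔT = -22100 J.

-22100 J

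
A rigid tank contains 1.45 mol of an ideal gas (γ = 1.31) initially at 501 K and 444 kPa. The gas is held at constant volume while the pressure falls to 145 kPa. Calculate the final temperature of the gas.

V₁ = nRT₁/P₁ = 1.45×8.314×501/444 = 13.6 L.
Isochoric: V stays 13.6 L; P/T = const ⇒ T₂ = 164 K, P₂ = 145 kPa.

164 K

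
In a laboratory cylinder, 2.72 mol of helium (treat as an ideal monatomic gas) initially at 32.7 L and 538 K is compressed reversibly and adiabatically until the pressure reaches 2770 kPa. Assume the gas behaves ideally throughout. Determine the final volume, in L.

P₁ = nRT₁/V₁ = 2.72×8.314×538/32.7 = 372 kPa.
Adiabatic: T₂/T₁ = (P₂/P₁)^((γ−1)/γ) ⇒ T₂ = 538×(7.45)^0.400 = 1200 K; V₂ = 9.80 L.

9.80 L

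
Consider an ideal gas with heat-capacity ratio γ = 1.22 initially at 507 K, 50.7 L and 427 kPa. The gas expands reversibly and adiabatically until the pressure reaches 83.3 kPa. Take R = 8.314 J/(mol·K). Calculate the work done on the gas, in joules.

n = P₁V₁/(RT₁) = 427×50.7/(8.314×507) = 5.14 mol.
Adiabatic: T₂/T₁ = (P₂/P₁)^((γ−1)/γ) ⇒ T₂ = 507×(0.195)^0.180 = 378 K; V₂ = 194 L.
ΔU = nCvΔT = 5.14×37.8×(378−507) = -25100 J.
Q = 0 for an adiabatic process, so W = −ΔU = 25100 J.
Work done on the gas = −W_by = -25100 J.

-25100 J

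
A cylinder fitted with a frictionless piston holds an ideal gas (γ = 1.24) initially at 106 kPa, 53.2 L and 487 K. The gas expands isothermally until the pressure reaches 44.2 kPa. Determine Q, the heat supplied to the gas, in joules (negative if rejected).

n = P₁V₁/(RT₁) = 106×53.2/(8.314×487) = 1.39 mol.
Isothermal: T stays 487 K; PV = const ⇒ V₂ = 128 L, P₂ = 44.2 kPa.
ΔU = 0 (ideal gas, T constant).
W = nRT ln(V₂/V₁) = 1.39×8.314×487×ln(2.40) = 4930 J.
Q = ΔU + W = 4930 J.

4930 J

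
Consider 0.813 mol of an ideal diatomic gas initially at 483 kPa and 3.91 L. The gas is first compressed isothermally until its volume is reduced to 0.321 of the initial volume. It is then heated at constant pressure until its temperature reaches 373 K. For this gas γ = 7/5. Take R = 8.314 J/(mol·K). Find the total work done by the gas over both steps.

T₁ = P₁V₁/(nR) = 483×3.91/(0.813×8.314) = 279 K.
Step 1 — Isothermal: T stays 279 K; PV = const ⇒ V₂ = 1.26 L, P₂ = 1500 kPa.
ΔU = 0 (ideal gas, T constant).
W = nRT ln(V₂/V₁) = 0.813×8.314×279×ln(0.321) = -2150 J.
Q = ΔU + W = -2150 J.
State after step 1: P = 1500 kPa, V = 1.26 L, T = 279 K.
Step 2 — Isobaric: P stays 1500 kPa; V/T = const ⇒ T₂ = 373 K, V₂ = 1.68 L.
W = PΔV = 1500×(1.68−1.26) kPa·L = 633 J.
ΔU = nCvΔT = 0.813×20.8×(373−279) = 1580 J.
Q = ΔU + W = nCpΔT = 2210 J.
Net over both steps: W = -1510 J, Q = 68.4 J, ΔU = 1580 J.

-1510 J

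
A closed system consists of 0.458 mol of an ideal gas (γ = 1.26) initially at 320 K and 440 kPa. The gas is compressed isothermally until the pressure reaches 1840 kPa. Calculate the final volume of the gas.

V₁ = nRT₁/P₁ = 0.458×8.314×320/440 = 2.77 L.
Isothermal: T stays 320 K; PV = const ⇒ V₂ = 0.662 L, P₂ = 1840 kPa.

0.662 L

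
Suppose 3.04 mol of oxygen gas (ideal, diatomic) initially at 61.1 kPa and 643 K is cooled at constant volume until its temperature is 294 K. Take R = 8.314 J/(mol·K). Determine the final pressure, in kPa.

V₁ = nRT₁/P₁ = 3.04×8.314×643/61.1 = 266 L.
Isochoric: V stays 266 L; P/T = const ⇒ T₂ = 294 K, P₂ = 27.9 kPa.

27.9 kPa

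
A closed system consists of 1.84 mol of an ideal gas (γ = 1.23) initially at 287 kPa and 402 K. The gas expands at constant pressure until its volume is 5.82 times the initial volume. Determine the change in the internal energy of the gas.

129000 J

V₁ = nRT₁/P₁ = 1.84×8.314×402/287 = 21.4 L.
Isobaric: P stays 287 kPa; V/T = const ⇒ T₂ = 2340 K, V₂ = 125 L.
For an ideal gas ΔU = nCvΔT with Cv = R/(γ−1) = 36.1 J/(mol·K).
ΔU = 1.84×36.1×(2340−402) = 129000 J.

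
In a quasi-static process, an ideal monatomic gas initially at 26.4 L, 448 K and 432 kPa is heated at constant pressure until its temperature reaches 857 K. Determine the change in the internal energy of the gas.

n = P₁V₁/(RT₁) = 432×26.4/(8.314×448) = 3.06 mol.
Isobaric: P stays 432 kPa; V/T = const ⇒ T₂ = 857 K, V₂ = 50.5 L.
For an ideal gas ΔU = nCvΔT with Cv = (3/2)R = 12.5 J/(mol·K).
ΔU = 3.06×12.5×(857−448) = 15600 J.

15600 J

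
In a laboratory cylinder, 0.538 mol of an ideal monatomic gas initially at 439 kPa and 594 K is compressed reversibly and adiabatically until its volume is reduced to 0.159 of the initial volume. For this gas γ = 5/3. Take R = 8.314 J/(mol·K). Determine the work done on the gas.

9590 J

V₁ = nRT₁/P₁ = 0.538×8.314×594/439 = 6.05 L.
Adiabatic: TV^(γ−1) = const ⇒ T₂ = 594×(6.29)^0.667 = 2020 K; PV^γ = const ⇒ P₂ = 9410 kPa.
ΔU = nCvΔT = 0.538×12.5×(2020−594) = 9590 J.
Q = 0 for an adiabatic process, so W = −ΔU = -9590 J.
Work done on the gas = −W_by = 9590 J.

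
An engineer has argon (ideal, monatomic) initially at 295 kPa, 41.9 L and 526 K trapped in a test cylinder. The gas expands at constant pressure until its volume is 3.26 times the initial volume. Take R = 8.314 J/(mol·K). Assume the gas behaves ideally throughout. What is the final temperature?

Isobaric: P stays 295 kPa; V/T = const ⇒ T₂ = 1710 K, V₂ = 137 L.

1710 K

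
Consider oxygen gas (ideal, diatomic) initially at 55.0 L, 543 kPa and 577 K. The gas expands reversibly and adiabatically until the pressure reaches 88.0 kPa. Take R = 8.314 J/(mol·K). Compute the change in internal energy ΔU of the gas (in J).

-30300 J

n = P₁V₁/(RT₁) = 543×55.0/(8.314×577) = 6.23 mol.
Adiabatic: T₂/T₁ = (P₂/P₁)^((γ−1)/γ) ⇒ T₂ = 577×(0.162)^0.286 = 343 K; V₂ = 202 L.
For an ideal gas ΔU = nCvΔT with Cv = (5/2)R = 20.8 J/(mol·K).
ΔU = 6.23×20.8×(343−577) = -30300 J.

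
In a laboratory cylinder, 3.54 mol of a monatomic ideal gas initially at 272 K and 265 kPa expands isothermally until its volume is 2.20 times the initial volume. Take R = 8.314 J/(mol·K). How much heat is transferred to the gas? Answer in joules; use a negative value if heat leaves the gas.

6310 J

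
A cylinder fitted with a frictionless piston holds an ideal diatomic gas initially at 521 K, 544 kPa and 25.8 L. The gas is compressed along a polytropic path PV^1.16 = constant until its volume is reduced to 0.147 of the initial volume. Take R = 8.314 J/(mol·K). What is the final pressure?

5030 kPa

Polytropic n=1.16: T₂ = T₁(V₁/V₂)^(n−1) = 521×(6.80)^0.16 = 708 K; P₂ = P₁(V₁/V₂)^n = 5030 kPa.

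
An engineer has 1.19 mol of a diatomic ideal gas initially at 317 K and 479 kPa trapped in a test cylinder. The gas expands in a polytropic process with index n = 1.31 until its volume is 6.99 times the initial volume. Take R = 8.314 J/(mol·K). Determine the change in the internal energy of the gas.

V₁ = nRT₁/P₁ = 1.19×8.314×317/479 = 6.55 L.
Polytropic n=1.31: T₂ = T₁(V₁/V₂)^(n−1) = 317×(0.143)^0.31 = 173 K; P₂ = P₁(V₁/V₂)^n = 37.5 kPa.
For an ideal gas ΔU = nCvΔT with Cv = (5/2)R = 20.8 J/(mol·K).
ΔU = 1.19×20.8×(173−317) = -3550 J.

-3550 J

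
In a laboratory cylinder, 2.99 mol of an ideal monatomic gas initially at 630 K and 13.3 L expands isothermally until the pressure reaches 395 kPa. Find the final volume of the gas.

P₁ = nRT₁/V₁ = 2.99×8.314×630/13.3 = 1180 kPa.
Isothermal: T stays 630 K; PV = const ⇒ V₂ = 39.6 L, P₂ = 395 kPa.

39.6 L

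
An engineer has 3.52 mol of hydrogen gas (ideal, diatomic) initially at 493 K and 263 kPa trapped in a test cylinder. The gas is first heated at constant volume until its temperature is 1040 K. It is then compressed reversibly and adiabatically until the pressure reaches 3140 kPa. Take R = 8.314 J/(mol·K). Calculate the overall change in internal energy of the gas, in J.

88800 J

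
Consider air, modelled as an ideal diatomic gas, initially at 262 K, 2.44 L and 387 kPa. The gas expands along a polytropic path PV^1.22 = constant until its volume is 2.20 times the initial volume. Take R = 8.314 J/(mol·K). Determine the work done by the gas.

684 J

n = P₁V₁/(RT₁) = 387×2.44/(8.314×262) = 0.434 mol.
Polytropic n=1.22: T₂ = T₁(V₁/V₂)^(n−1) = 262×(0.455)^0.22 = 220 K; P₂ = P₁(V₁/V₂)^n = 148 kPa.
W = (P₁V₁−P₂V₂)/(n−1) = (387×2.44−148×5.37)/0.22 = 684 J.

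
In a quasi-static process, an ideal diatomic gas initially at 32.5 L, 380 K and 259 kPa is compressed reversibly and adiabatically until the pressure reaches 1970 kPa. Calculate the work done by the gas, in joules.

-16500 J

n = P₁V₁/(RT₁) = 259×32.5/(8.314×380) = 2.66 mol.
Adiabatic: T₂/T₁ = (P₂/P₁)^((γ−1)/γ) ⇒ T₂ = 380×(7.61)^0.286 = 678 K; V₂ = 7.63 L.
ΔU = nCvΔT = 2.66×20.8×(678−380) = 16500 J.
Q = 0 for an adiabatic process, so W = −ΔU = -16500 J.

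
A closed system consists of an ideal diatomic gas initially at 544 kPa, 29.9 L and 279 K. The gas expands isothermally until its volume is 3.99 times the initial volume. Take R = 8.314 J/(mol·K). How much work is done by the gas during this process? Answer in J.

22500 J

n = P₁V₁/(RT₁) = 544×29.9/(8.314×279) = 7.01 mol.
Isothermal: T stays 279 K; PV = const ⇒ V₂ = 119 L, P₂ = 136 kPa.
W = nRT ln(V₂/V₁) = 7.01×8.314×279×ln(3.99) = 22500 J.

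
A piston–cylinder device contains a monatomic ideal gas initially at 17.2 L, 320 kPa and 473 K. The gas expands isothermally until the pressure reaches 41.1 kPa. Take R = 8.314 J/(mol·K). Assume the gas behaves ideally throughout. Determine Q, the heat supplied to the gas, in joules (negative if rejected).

n = P₁V₁/(RT₁) = 320×17.2/(8.314×473) = 1.40 mol.
Isothermal: T stays 473 K; PV = const ⇒ V₂ = 134 L, P₂ = 41.1 kPa.
ΔU = 0 (ideal gas, T constant).
W = nRT ln(V₂/V₁) = 1.40×8.314×473×ln(7.79) = 11300 J.
Q = ΔU + W = 11300 J.

11300 J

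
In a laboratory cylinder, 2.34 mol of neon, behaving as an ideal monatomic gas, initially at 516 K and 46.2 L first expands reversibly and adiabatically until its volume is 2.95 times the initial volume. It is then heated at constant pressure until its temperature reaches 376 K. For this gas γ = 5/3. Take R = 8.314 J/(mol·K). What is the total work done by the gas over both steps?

P₁ = nRT₁/V₁ = 2.34×8.314×516/46.2 = 217 kPa.
Step 1 — Adiabatic: TV^(γ−1) = const ⇒ T₂ = 516×(0.339)^0.667 = 251 K; PV^γ = const ⇒ P₂ = 35.8 kPa.
ΔU = nCvΔT = 2.34×12.5×(251−516) = -7740 J.
Q = 0 for an adiabatic process, so W = −ΔU = 7740 J.
State after step 1: P = 35.8 kPa, V = 136 L, T = 251 K.
Step 2 — Isobaric: P stays 35.8 kPa; V/T = const ⇒ T₂ = 376 K, V₂ = 204 L.
W = PΔV = 35.8×(204−136) kPa·L = 2430 J.
ΔU = nCvΔT = 2.34×12.5×(376−251) = 3650 J.
Q = ΔU + W = nCpΔT = 6090 J.
Net over both steps: W = 10200 J, Q = 6090 J, ΔU = -4090 J.

10200 J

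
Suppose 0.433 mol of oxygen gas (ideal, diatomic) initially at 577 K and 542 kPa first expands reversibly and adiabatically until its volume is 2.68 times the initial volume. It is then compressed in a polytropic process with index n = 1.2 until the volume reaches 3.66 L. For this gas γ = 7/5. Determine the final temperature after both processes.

478 K

V₁ = nRT₁/P₁ = 0.433×8.314×577/542 = 3.83 L.
Step 1 — Adiabatic: TV^(γ−1) = const ⇒ T₂ = 577×(0.373)^0.400 = 389 K; PV^γ = const ⇒ P₂ = 136 kPa.
ΔU = nCvΔT = 0.433×20.8×(389−577) = -1690 J.
Q = 0 for an adiabatic process, so W = −ΔU = 1690 J.
State after step 1: P = 136 kPa, V = 10.3 L, T = 389 K.
Step 2 — Polytropic n=1.2: T₂ = T₁(V₁/V₂)^(n−1) = 389×(2.81)^0.20 = 478 K; P₂ = P₁(V₁/V₂)^n = 470 kPa.
W = (P₁V₁−P₂V₂)/(n−1) = (136×10.3−470×3.66)/0.20 = -1600 J.
ΔU = nCvΔT = 0.433×20.8×(478−389) = 802 J.
Q = ΔU + W = -802 J.
Net over both steps: W = 87.4 J, Q = -802 J, ΔU = -890 J.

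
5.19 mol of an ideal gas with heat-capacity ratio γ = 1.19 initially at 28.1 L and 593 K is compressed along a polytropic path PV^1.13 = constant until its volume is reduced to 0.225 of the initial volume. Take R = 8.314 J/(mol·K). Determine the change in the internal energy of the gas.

28800 J

P₁ = nRT₁/V₁ = 5.19×8.314×593/28.1 = 911 kPa.
Polytropic n=1.13: T₂ = T₁(V₁/V₂)^(n−1) = 593×(4.44)^0.13 = 720 K; P₂ = P₁(V₁/V₂)^n = 4910 kPa.
For an ideal gas ΔU = nCvΔT with Cv = R/(γ−1) = 43.8 J/(mol·K).
ΔU = 5.19×43.8×(720−593) = 28800 J.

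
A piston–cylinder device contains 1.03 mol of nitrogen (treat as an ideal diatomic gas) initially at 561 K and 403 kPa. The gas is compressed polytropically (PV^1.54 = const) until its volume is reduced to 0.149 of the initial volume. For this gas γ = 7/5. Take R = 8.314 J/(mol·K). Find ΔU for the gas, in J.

21600 J

V₁ = nRT₁/P₁ = 1.03×8.314×561/403 = 11.9 L.
Polytropic n=1.54: T₂ = T₁(V₁/V₂)^(n−1) = 561×(6.71)^0.54 = 1570 K; P₂ = P₁(V₁/V₂)^n = 7560 kPa.
For an ideal gas ΔU = nCvΔT with Cv = (5/2)R = 20.8 J/(mol·K).
ΔU = 1.03×20.8×(1570−561) = 21600 J.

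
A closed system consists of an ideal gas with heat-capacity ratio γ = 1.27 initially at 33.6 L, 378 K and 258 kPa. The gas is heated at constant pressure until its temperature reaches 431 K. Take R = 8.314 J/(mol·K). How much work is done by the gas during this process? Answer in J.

1220 J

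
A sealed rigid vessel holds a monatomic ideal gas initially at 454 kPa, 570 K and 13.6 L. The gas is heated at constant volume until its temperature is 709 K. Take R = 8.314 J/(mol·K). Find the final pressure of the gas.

565 kPa

Isochoric: V stays 13.6 L; P/T = const ⇒ T₂ = 709 K, P₂ = 565 kPa.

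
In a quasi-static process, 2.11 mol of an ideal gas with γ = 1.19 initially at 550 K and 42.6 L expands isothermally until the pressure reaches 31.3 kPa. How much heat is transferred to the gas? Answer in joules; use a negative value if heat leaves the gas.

19100 J

P₁ = nRT₁/V₁ = 2.11×8.314×550/42.6 = 226 kPa.
Isothermal: T stays 550 K; PV = const ⇒ V₂ = 308 L, P₂ = 31.3 kPa.
ΔU = 0 (ideal gas, T constant).
W = nRT ln(V₂/V₁) = 2.11×8.314×550×ln(7.24) = 19100 J.
Q = ΔU + W = 19100 J.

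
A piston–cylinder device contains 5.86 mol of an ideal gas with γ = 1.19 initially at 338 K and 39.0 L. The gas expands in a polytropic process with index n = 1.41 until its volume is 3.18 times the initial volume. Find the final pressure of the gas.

82.6 kPa

P₁ = nRT₁/V₁ = 5.86×8.314×338/39.0 = 422 kPa.
Polytropic n=1.41: T₂ = T₁(V₁/V₂)^(n−1) = 338×(0.314)^0.41 = 210 K; P₂ = P₁(V₁/V₂)^n = 82.6 kPa.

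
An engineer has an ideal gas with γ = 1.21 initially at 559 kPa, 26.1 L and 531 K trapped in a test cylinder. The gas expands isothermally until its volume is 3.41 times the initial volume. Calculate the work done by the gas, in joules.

n = P₁V₁/(RT₁) = 559×26.1/(8.314×531) = 3.30 mol.
Isothermal: T stays 531 K; PV = const ⇒ V₂ = 89.0 L, P₂ = 164 kPa.
W = nRT ln(V₂/V₁) = 3.30×8.314×531×ln(3.41) = 17900 J.

17900 J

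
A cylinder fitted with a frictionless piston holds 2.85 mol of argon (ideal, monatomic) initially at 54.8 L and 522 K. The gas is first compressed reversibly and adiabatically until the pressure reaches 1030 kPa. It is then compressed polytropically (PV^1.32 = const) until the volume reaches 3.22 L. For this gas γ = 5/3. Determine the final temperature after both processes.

P₁ = nRT₁/V₁ = 2.85×8.314×522/54.8 = 226 kPa.
Step 1 — Adiabatic: T₂/T₁ = (P₂/P₁)^((γ−1)/γ) ⇒ T₂ = 522×(4.56)^0.400 = 958 K; V₂ = 22.0 L.
ΔU = nCvΔT = 2.85×12.5×(958−522) = 15500 J.
Q = 0 for an adiabatic process, so W = −ΔU = -15500 J.
State after step 1: P = 1030 kPa, V = 22.0 L, T = 958 K.
Step 2 — Polytropic n=1.32: T₂ = T₁(V₁/V₂)^(n−1) = 958×(6.84)^0.32 = 1770 K; P₂ = P₁(V₁/V₂)^n = 13000 kPa.
W = (P₁V₁−P₂V₂)/(n−1) = (1030×22.0−13000×3.22)/0.32 = -60300 J.
ΔU = nCvΔT = 2.85×12.5×(1770−958) = 29000 J.
Q = ΔU + W = -31400 J.
Net over both steps: W = -75800 J, Q = -31400 J, ΔU = 44500 J.

1770 K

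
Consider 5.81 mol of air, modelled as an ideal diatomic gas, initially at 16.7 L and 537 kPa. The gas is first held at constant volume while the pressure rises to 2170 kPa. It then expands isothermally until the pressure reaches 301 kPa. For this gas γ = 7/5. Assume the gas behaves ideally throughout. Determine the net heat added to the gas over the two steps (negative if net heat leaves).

140000 J

T₁ = P₁V₁/(nR) = 537×16.7/(5.81×8.314) = 186 K.
Step 1 — Isochoric: V stays 16.7 L; P/T = const ⇒ T₂ = 750 K, P₂ = 2170 kPa.
W = 0 (no volume change).
ΔU = nCvΔT = 5.81×20.8×(750−186) = 68200 J.
Q = ΔU = 68200 J.
State after step 1: P = 2170 kPa, V = 16.7 L, T = 750 K.
Step 2 — Isothermal: T stays 750 K; PV = const ⇒ V₂ = 120 L, P₂ = 301 kPa.
ΔU = 0 (ideal gas, T constant).
W = nRT ln(V₂/V₁) = 5.81×8.314×750×ln(7.21) = 71600 J.
Q = ΔU + W = 71600 J.
Net over both steps: W = 71600 J, Q = 140000 J, ΔU = 68200 J.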